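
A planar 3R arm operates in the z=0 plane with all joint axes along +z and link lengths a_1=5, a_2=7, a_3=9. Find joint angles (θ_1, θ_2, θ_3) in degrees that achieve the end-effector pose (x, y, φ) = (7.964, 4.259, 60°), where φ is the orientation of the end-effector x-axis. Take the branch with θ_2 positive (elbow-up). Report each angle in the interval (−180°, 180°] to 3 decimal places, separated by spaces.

wrist centre = target − a_3·(cos φ, sin φ) = (3.4640, -3.5352)
cos θ_2 = (24.4971−5²−7²)/(2·5·7) = -0.7072; θ_2 = 135.0062° (elbow-up)
β = atan2(-3.5352,3.4640) = -45.5831°; ψ = atan2(4.9492,0.0497) = 89.4245°
θ_1 = β − ψ = -135.0076°
θ_3 = φ − θ_1 − θ_2 = 60.0013° (wrapped to (-180°,180°])

-135.008 135.006 60.001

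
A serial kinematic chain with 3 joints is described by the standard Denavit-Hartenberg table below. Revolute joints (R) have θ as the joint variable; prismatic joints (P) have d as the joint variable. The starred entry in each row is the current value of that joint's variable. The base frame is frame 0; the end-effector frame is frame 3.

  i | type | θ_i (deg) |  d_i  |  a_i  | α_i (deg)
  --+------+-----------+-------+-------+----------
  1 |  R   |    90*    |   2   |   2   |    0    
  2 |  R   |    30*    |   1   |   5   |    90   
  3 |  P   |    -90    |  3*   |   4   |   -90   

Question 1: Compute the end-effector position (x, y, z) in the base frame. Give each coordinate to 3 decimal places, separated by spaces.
after link 1: o_1 = (0.0000, 2.0000, 2.0000)
after link 2: o_2 = (-2.5000, 6.3301, 3.0000)
after link 3: o_3 = (0.0981, 7.8301, -1.0000)

0.098 7.830 -1.000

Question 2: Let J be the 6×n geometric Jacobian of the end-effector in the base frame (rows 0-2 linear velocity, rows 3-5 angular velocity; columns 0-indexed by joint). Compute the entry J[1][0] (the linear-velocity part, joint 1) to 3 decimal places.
axis z_0 = ẑ; lever o_n−o_0 = (0.0981,7.8301,-1.0000)
cross product → J_v[:, 0] = (-7.8301,0.0981,0.0000)
J_ω[:, 0] = z_0
entry J[1][0] = 0.0981

0.098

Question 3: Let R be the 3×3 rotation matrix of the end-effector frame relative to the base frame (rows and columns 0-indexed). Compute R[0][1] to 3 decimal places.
-0.866

End-effector y-axis (col 1 of R) = (-0.8660,-0.5000,-0.0000)
R[0][1] = -0.8660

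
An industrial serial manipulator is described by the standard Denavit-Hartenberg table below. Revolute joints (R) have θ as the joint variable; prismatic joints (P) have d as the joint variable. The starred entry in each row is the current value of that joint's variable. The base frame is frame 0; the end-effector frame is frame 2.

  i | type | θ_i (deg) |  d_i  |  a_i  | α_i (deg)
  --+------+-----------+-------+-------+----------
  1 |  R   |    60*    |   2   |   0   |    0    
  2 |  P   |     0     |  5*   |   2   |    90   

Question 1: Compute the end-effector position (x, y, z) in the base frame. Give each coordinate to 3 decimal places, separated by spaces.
after link 1: o_1 = (0.0000, 0.0000, 2.0000)
after link 2: o_2 = (1.0000, 1.7321, 7.0000)

1.000 1.732 7.000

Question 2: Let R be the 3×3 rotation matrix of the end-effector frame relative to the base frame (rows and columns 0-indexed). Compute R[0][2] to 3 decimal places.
0.866

End-effector z-axis (col 2 of R) = (0.8660,-0.5000,0.0000)
R[0][2] = 0.8660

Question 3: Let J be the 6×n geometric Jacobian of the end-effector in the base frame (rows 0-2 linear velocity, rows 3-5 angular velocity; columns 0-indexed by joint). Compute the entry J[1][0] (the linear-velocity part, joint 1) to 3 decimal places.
1.000

axis z_0 = ẑ; lever o_n−o_0 = (1.0000,1.7321,7.0000)
cross product → J_v[:, 0] = (-1.7321,1.0000,0.0000)
J_ω[:, 0] = z_0
entry J[1][0] = 1.0000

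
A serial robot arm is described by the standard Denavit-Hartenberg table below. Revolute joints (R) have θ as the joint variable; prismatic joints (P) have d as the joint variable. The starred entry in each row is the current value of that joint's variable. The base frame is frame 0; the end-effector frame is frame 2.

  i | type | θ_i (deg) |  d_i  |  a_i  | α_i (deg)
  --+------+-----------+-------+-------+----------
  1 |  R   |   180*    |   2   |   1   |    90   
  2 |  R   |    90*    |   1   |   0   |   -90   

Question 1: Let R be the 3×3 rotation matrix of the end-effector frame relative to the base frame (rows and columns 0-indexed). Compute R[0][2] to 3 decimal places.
1.000

End-effector z-axis (col 2 of R) = (1.0000,-0.0000,0.0000)
R[0][2] = 1.0000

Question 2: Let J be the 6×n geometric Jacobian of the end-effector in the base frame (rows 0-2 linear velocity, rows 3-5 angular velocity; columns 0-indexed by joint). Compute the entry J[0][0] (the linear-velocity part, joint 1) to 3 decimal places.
-1.000

axis z_0 = ẑ; lever o_n−o_0 = (-1.0000,1.0000,2.0000)
cross product → J_v[:, 0] = (-1.0000,-1.0000,0.0000)
J_ω[:, 0] = z_0
entry J[0][0] = -1.0000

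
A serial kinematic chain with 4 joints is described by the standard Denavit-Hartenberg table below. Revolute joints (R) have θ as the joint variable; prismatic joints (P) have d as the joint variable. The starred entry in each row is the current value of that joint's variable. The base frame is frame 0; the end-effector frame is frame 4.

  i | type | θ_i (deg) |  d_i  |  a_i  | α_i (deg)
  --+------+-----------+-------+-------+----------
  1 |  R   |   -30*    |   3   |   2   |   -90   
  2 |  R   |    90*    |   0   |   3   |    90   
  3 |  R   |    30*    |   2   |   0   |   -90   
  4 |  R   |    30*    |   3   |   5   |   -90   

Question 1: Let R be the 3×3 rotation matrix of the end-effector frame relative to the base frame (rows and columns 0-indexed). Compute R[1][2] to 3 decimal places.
End-effector z-axis (col 2 of R) = (-0.8750,0.2165,0.4330)
R[1][2] = 0.2165

0.217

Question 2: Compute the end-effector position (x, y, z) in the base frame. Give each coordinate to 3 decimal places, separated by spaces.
3.681 3.375 -2.250

after link 1: o_1 = (1.7321, -1.0000, 3.0000)
after link 2: o_2 = (1.7321, -1.0000, 0.0000)
after link 3: o_3 = (3.4641, -2.0000, 0.0000)
after link 4: o_4 = (3.6806, 3.3750, -2.2500)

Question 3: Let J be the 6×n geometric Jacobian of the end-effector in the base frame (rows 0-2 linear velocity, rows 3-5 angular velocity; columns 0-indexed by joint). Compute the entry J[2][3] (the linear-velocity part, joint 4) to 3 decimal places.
2.165

axis z_3 = (0.4330,0.7500,0.5000); lever o_n−o_3 = (0.2165,5.3750,-2.2500)
cross product → J_v[:, 3] = (-4.3750,1.0825,2.1651)
J_ω[:, 3] = z_3
entry J[2][3] = 2.1651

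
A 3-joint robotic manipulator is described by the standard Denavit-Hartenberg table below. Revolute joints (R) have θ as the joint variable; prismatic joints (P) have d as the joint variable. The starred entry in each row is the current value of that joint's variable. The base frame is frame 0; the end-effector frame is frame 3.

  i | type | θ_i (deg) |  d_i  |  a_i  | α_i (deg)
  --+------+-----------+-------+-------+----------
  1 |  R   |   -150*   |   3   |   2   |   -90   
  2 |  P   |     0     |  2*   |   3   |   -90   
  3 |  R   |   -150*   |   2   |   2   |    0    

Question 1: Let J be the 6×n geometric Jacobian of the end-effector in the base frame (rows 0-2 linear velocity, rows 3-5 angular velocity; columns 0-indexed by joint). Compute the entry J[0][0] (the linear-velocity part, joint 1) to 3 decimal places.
axis z_0 = ẑ; lever o_n−o_0 = (-1.3301,-4.2321,1.0000)
cross product → J_v[:, 0] = (4.2321,-1.3301,0.0000)
J_ω[:, 0] = z_0
entry J[0][0] = 4.2321

4.232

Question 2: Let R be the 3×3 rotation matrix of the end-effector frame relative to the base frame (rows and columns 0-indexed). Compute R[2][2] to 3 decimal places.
End-effector z-axis (col 2 of R) = (0.0000,-0.0000,-1.0000)
R[2][2] = -1.0000

-1.000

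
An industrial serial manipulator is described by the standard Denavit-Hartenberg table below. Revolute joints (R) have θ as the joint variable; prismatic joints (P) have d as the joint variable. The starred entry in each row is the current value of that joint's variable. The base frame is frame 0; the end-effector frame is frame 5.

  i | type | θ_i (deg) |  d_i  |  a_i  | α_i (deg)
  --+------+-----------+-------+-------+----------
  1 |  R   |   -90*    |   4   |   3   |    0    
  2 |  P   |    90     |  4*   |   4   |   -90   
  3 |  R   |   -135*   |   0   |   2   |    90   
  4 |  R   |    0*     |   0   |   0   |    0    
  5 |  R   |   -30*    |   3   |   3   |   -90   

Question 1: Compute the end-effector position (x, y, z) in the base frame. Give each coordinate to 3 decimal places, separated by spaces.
after link 1: o_1 = (0.0000, -3.0000, 4.0000)
after link 2: o_2 = (4.0000, -3.0000, 8.0000)
after link 3: o_3 = (2.5858, -3.0000, 9.4142)
after link 4: o_4 = (2.5858, -3.0000, 9.4142)
after link 5: o_5 = (-1.3727, -4.5000, 9.1300)

-1.373 -4.500 9.130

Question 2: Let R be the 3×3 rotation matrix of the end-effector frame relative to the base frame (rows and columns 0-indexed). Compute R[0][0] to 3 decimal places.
-0.612

End-effector x-axis (col 0 of R) = (-0.6124,-0.5000,0.6124)
R[0][0] = -0.6124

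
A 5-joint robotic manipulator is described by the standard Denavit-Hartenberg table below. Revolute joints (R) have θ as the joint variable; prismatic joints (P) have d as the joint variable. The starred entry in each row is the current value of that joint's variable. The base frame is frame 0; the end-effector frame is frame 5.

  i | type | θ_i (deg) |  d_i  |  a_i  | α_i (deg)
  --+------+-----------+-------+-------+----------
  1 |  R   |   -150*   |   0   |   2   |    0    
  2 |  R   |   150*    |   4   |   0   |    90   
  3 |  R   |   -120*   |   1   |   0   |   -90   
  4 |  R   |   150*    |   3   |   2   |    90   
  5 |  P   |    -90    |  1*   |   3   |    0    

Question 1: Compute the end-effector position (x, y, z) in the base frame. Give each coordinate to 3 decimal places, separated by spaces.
-1.116 -0.134 5.067

after link 1: o_1 = (-1.7321, -1.0000, 0.0000)
after link 2: o_2 = (-1.7321, -1.0000, 4.0000)
after link 3: o_3 = (-1.7321, -2.0000, 4.0000)
after link 4: o_4 = (1.7321, -1.0000, 4.0000)
after link 5: o_5 = (-1.1160, -0.1340, 5.0670)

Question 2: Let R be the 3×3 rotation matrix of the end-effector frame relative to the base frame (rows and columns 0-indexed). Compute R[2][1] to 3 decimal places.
0.750

End-effector y-axis (col 1 of R) = (0.4330,0.5000,0.7500)
R[2][1] = 0.7500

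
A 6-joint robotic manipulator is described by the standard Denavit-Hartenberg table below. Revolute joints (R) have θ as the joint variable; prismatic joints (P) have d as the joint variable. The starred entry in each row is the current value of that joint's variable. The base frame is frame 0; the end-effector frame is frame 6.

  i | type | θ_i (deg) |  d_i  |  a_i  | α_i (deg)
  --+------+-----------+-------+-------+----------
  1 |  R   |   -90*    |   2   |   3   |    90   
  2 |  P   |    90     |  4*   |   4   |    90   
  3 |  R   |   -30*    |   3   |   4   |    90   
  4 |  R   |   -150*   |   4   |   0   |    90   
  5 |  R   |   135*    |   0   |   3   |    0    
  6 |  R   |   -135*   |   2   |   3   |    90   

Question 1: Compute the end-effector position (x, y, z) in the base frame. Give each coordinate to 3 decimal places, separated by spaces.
after link 1: o_1 = (0.0000, -3.0000, 2.0000)
after link 2: o_2 = (-4.0000, -3.0000, 6.0000)
after link 3: o_3 = (-2.0000, -6.0000, 9.4641)
after link 4: o_4 = (1.4641, -6.0000, 7.4641)
after link 5: o_5 = (4.2198, -7.0607, 7.9944)
after link 6: o_6 = (2.4207, -7.2927, 4.8784)

2.421 -7.293 4.878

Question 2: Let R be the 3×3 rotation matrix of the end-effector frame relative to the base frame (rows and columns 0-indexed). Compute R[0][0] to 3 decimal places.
-0.433

End-effector x-axis (col 0 of R) = (-0.4330,0.5000,-0.7500)
R[0][0] = -0.4330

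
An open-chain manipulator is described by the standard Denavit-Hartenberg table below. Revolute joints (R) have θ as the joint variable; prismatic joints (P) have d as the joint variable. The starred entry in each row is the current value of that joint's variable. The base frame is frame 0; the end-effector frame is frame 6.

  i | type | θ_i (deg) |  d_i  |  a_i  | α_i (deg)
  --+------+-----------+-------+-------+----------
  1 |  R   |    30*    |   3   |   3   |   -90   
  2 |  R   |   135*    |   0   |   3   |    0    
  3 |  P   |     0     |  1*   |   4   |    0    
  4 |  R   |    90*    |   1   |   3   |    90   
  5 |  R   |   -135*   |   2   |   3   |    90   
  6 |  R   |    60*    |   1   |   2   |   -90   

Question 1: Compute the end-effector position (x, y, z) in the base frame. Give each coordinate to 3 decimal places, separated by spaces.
after link 1: o_1 = (2.5981, 1.5000, 3.0000)
after link 2: o_2 = (0.7610, 0.4393, 0.8787)
after link 3: o_3 = (-2.1885, -0.1088, -1.9497)
after link 4: o_4 = (-4.5256, -0.3035, 0.1716)
after link 5: o_5 = (-3.3907, -2.0977, -2.7426)
after link 6: o_6 = (-3.5853, -2.2101, -4.9674)

-3.585 -2.210 -4.967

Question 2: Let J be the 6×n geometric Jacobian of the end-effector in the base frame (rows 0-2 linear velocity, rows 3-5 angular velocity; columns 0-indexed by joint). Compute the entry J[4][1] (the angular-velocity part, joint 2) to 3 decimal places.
axis z_1 = (-0.5000,0.8660,0.0000); lever o_n−o_1 = (-6.1834,-3.7101,-7.9674)
cross product → J_v[:, 1] = (-6.9000,-3.9837,7.2100)
J_ω[:, 1] = z_1
entry J[4][1] = 0.8660

0.866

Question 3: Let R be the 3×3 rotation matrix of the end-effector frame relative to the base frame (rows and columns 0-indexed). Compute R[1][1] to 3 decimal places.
End-effector y-axis (col 1 of R) = (-0.0795,-0.8624,0.5000)
R[1][1] = -0.8624

-0.862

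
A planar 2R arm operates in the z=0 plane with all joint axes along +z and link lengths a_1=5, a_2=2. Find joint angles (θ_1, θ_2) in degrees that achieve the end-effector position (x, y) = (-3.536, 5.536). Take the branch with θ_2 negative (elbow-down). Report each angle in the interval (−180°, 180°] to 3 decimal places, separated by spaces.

cos θ_2 = (43.1506−5²−2²)/(2·5·2) = 0.7075; θ_2 = -44.9657° (elbow-down)
β = atan2(5.5360,-3.5360) = 122.5675°; ψ = atan2(-1.4134,6.4151) = -12.4249°
θ_1 = β − ψ = 134.9924°

134.992 -44.966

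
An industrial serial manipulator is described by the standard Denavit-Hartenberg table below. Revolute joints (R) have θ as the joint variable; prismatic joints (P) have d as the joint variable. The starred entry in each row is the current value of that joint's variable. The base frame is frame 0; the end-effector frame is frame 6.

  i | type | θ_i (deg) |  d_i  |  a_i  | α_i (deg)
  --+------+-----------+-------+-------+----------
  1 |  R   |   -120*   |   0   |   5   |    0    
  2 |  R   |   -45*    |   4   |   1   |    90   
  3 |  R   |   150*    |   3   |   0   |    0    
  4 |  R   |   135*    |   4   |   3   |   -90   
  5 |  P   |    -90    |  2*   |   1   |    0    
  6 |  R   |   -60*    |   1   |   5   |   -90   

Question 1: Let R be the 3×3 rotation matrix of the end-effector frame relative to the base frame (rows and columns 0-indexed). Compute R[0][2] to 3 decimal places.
-0.349

End-effector z-axis (col 2 of R) = (-0.3491,0.8030,-0.4830)
R[0][2] = -0.3491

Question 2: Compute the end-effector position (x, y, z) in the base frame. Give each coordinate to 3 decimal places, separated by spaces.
-8.650 4.892 6.061

after link 1: o_1 = (-2.5000, -4.3301, 0.0000)
after link 2: o_2 = (-3.4659, -4.5889, 4.0000)
after link 3: o_3 = (-4.2424, -1.6912, 4.0000)
after link 4: o_4 = (-6.0277, 1.9716, 1.1022)
after link 5: o_5 = (-8.1525, 2.4375, 1.6199)
after link 6: o_6 = (-8.6500, 4.8924, 6.0613)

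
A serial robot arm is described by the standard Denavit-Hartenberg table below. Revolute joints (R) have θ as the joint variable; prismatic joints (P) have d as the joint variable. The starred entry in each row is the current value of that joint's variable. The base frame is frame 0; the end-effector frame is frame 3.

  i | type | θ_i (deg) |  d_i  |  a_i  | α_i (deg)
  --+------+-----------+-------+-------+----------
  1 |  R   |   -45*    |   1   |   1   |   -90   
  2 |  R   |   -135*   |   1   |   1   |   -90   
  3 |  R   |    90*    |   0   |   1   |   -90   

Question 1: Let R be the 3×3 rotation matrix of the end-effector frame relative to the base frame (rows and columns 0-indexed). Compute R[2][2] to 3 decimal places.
-0.707

End-effector z-axis (col 2 of R) = (0.5000,-0.5000,-0.7071)
R[2][2] = -0.7071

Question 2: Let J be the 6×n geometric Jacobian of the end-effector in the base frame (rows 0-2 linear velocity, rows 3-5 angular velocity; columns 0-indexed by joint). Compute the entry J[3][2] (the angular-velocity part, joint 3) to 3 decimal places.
0.500

axis z_2 = (0.5000,-0.5000,0.7071); lever o_n−o_2 = (-0.7071,-0.7071,0.0000)
cross product → J_v[:, 2] = (0.5000,-0.5000,-0.7071)
J_ω[:, 2] = z_2
entry J[3][2] = 0.5000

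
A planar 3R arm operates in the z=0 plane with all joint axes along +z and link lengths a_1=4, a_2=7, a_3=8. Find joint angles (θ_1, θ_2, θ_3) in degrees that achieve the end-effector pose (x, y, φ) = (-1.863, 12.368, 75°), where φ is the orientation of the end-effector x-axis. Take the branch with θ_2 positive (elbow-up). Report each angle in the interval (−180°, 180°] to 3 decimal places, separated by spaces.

45.010 119.991 -90.000

wrist centre = target − a_3·(cos φ, sin φ) = (-3.9336, 4.6406)
cos θ_2 = (37.0079−4²−7²)/(2·4·7) = -0.4999; θ_2 = 119.9906° (elbow-up)
β = atan2(4.6406,-3.9336) = 130.2859°; ψ = atan2(6.0628,0.5010) = 85.2761°
θ_1 = β − ψ = 45.0098°
θ_3 = φ − θ_1 − θ_2 = -90.0004° (wrapped to (-180°,180°])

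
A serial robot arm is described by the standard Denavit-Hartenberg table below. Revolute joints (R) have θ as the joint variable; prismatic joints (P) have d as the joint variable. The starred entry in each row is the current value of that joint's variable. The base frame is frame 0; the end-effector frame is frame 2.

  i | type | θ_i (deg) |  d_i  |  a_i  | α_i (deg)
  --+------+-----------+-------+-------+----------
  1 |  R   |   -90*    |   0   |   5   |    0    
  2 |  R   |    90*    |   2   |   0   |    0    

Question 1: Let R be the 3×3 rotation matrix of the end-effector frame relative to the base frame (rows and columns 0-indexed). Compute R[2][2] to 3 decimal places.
End-effector z-axis (col 2 of R) = (0.0000,0.0000,1.0000)
R[2][2] = 1.0000

1.000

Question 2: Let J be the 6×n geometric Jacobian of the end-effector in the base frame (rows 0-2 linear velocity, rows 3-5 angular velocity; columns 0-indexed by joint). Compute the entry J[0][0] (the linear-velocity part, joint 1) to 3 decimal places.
5.000

axis z_0 = ẑ; lever o_n−o_0 = (0.0000,-5.0000,2.0000)
cross product → J_v[:, 0] = (5.0000,0.0000,-0.0000)
J_ω[:, 0] = z_0
entry J[0][0] = 5.0000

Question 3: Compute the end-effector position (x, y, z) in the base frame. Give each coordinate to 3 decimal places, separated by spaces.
0.000 -5.000 2.000

after link 1: o_1 = (0.0000, -5.0000, 0.0000)
after link 2: o_2 = (0.0000, -5.0000, 2.0000)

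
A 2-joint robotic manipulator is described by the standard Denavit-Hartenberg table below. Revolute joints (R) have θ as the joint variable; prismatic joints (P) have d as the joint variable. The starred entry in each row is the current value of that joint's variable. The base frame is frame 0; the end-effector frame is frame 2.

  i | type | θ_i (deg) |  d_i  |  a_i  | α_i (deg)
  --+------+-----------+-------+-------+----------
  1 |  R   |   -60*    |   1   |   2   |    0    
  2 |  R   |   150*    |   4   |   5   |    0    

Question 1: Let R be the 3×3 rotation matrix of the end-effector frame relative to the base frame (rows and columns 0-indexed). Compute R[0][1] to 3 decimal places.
End-effector y-axis (col 1 of R) = (-1.0000,-0.0000,0.0000)
R[0][1] = -1.0000

-1.000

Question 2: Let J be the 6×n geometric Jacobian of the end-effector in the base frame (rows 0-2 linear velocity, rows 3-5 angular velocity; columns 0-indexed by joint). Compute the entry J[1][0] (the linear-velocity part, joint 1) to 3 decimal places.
1.000

axis z_0 = ẑ; lever o_n−o_0 = (1.0000,3.2679,5.0000)
cross product → J_v[:, 0] = (-3.2679,1.0000,0.0000)
J_ω[:, 0] = z_0
entry J[1][0] = 1.0000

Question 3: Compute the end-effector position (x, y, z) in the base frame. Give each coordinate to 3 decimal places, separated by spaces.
after link 1: o_1 = (1.0000, -1.7321, 1.0000)
after link 2: o_2 = (1.0000, 3.2679, 5.0000)

1.000 3.268 5.000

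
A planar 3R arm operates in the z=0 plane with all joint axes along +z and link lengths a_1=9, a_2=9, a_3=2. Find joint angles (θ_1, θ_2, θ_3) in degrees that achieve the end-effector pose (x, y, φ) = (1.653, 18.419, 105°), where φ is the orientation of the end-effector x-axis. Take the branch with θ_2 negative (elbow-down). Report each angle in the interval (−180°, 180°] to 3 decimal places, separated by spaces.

105.003 -45.007 45.004

wrist centre = target − a_3·(cos φ, sin φ) = (2.1706, 16.4871)
cos θ_2 = (276.5377−9²−9²)/(2·9·9) = 0.7070; θ_2 = -45.0068° (elbow-down)
β = atan2(16.4871,2.1706) = 82.4998°; ψ = atan2(-6.3647,15.3632) = -22.5034°
θ_1 = β − ψ = 105.0032°
θ_3 = φ − θ_1 − θ_2 = 45.0036° (wrapped to (-180°,180°])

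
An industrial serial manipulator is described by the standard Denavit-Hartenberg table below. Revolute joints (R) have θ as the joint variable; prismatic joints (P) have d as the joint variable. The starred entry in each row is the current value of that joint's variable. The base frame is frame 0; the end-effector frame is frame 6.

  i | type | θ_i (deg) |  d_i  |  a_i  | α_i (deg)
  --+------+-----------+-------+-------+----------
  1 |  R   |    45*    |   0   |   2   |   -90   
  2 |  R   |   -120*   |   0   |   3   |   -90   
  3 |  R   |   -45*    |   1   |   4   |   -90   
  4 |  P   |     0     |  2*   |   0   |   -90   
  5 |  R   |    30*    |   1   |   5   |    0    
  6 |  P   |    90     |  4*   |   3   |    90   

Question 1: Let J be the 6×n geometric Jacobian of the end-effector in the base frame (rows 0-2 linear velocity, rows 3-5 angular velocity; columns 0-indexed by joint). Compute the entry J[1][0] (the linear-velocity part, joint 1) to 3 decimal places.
-7.993

axis z_0 = ẑ; lever o_n−o_0 = (-7.9931,1.9352,2.8835)
cross product → J_v[:, 0] = (-1.9352,-7.9931,0.0000)
J_ω[:, 0] = z_0
entry J[1][0] = -7.9931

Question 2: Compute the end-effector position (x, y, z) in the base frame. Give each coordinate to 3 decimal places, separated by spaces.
after link 1: o_1 = (1.4142, 1.4142, 0.0000)
after link 2: o_2 = (0.3536, 0.3536, 2.5981)
after link 3: o_3 = (-2.0341, 1.9659, 5.5476)
after link 4: o_4 = (-1.5341, 0.4659, 6.7723)
after link 5: o_5 = (-6.0190, 2.8111, 7.3930)
after link 6: o_6 = (-7.9931, 1.9352, 2.8835)

-7.993 1.935 2.883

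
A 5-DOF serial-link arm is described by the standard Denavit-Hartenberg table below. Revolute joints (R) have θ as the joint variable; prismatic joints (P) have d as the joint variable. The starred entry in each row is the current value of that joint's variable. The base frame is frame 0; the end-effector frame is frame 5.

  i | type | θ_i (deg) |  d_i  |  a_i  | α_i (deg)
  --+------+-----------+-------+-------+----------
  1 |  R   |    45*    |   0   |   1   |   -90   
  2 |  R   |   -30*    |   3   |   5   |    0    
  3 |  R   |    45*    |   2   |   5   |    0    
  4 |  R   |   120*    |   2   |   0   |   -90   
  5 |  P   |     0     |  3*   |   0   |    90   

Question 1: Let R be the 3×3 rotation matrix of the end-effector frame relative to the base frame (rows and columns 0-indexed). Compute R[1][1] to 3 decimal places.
End-effector y-axis (col 1 of R) = (-0.5000,-0.5000,0.7071)
R[1][1] = -0.5000

-0.500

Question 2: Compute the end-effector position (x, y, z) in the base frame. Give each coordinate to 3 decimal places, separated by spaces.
after link 1: o_1 = (0.7071, 0.7071, 0.0000)
after link 2: o_2 = (1.6476, 5.8903, 2.5000)
after link 3: o_3 = (3.6485, 10.7196, 1.2059)
after link 4: o_4 = (2.2343, 12.1338, 1.2059)
after link 5: o_5 = (0.7343, 10.6338, 3.3272)

0.734 10.634 3.327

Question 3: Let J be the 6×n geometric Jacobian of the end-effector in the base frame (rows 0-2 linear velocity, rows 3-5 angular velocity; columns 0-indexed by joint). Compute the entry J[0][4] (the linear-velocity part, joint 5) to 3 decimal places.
-0.500

prismatic axis z_4 = (-0.5000,-0.5000,0.7071)
J_v[:, 4] = z_4; J_ω[:, 4] = (0,0,0)
entry J[0][4] = -0.5000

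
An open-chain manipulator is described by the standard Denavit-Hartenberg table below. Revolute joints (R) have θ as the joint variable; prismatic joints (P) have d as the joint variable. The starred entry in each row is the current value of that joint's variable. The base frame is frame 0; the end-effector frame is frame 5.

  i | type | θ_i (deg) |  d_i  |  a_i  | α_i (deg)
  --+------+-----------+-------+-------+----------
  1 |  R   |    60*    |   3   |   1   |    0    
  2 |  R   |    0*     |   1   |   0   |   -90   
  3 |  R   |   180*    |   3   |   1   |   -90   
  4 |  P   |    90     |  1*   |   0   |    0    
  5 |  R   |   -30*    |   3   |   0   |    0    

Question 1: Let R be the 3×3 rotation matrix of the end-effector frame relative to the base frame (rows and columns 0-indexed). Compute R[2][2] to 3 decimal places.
End-effector z-axis (col 2 of R) = (-0.0000,-0.0000,1.0000)
R[2][2] = 1.0000

1.000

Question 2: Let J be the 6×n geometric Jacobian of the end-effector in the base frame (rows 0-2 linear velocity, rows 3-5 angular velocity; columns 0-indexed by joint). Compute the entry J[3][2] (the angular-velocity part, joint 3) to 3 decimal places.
axis z_2 = (-0.8660,0.5000,0.0000); lever o_n−o_2 = (-3.0981,0.6340,4.0000)
cross product → J_v[:, 2] = (2.0000,3.4641,1.0000)
J_ω[:, 2] = z_2
entry J[3][2] = -0.8660

-0.866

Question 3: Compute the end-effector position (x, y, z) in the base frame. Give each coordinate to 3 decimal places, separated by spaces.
-2.598 1.500 8.000

after link 1: o_1 = (0.5000, 0.8660, 3.0000)
after link 2: o_2 = (0.5000, 0.8660, 4.0000)
after link 3: o_3 = (-2.5981, 1.5000, 4.0000)
after link 4: o_4 = (-2.5981, 1.5000, 5.0000)
after link 5: o_5 = (-2.5981, 1.5000, 8.0000)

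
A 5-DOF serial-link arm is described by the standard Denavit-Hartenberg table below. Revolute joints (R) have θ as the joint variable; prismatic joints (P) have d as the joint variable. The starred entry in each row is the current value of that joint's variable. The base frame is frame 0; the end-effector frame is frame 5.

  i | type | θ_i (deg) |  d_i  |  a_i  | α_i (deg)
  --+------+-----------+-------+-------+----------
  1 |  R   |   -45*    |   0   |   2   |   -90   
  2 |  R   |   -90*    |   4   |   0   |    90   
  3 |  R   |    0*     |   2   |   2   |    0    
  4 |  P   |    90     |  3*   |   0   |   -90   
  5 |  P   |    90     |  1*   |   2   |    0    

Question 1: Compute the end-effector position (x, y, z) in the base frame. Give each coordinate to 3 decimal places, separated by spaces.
2.121 3.536 1.000

after link 1: o_1 = (1.4142, -1.4142, 0.0000)
after link 2: o_2 = (4.2426, 1.4142, 0.0000)
after link 3: o_3 = (2.8284, 2.8284, 2.0000)
after link 4: o_4 = (0.7071, 4.9497, 2.0000)
after link 5: o_5 = (2.1213, 3.5355, 1.0000)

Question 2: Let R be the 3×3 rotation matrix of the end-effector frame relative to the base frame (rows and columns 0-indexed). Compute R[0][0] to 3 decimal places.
0.707

End-effector x-axis (col 0 of R) = (0.7071,-0.7071,-0.0000)
R[0][0] = 0.7071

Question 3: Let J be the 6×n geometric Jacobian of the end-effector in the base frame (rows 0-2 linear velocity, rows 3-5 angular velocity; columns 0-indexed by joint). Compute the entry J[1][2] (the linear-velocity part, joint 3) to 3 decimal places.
0.707

axis z_2 = (-0.7071,0.7071,0.0000); lever o_n−o_2 = (-2.1213,2.1213,1.0000)
cross product → J_v[:, 2] = (0.7071,0.7071,-0.0000)
J_ω[:, 2] = z_2
entry J[1][2] = 0.7071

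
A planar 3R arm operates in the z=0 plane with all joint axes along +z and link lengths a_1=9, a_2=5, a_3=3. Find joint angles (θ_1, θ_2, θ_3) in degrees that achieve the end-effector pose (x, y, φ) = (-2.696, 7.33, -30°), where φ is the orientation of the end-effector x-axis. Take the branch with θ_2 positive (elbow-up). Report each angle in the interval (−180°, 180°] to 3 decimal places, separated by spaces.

wrist centre = target − a_3·(cos φ, sin φ) = (-5.2941, 8.8300)
cos θ_2 = (105.9961−9²−5²)/(2·9·5) = -0.0000; θ_2 = 90.0025° (elbow-up)
β = atan2(8.8300,-5.2941) = 120.9450°; ψ = atan2(5.0000,8.9998) = 29.0552°
θ_1 = β − ψ = 91.8898°
θ_3 = φ − θ_1 − θ_2 = 148.1077° (wrapped to (-180°,180°])

91.890 90.002 148.108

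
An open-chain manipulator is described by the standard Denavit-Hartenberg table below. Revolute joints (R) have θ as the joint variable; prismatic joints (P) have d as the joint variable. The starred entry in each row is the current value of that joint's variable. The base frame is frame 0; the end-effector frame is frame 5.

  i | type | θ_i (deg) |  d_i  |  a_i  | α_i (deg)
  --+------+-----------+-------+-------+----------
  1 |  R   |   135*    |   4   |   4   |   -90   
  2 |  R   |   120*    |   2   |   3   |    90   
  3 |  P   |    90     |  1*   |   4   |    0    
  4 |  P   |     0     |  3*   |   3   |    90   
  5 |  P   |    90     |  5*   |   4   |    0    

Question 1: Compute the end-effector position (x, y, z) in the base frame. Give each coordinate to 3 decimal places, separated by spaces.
after link 1: o_1 = (-2.8284, 2.8284, 4.0000)
after link 2: o_2 = (-3.1820, 0.3536, 1.4019)
after link 3: o_3 = (-6.6228, -1.8625, 0.9019)
after link 4: o_4 = (-10.5812, -2.1467, -0.5981)
after link 5: o_5 = (-11.2629, -1.4650, -6.9282)

-11.263 -1.465 -6.928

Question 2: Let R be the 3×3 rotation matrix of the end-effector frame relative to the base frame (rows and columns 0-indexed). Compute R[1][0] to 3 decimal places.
End-effector x-axis (col 0 of R) = (-0.6124,0.6124,-0.5000)
R[1][0] = 0.6124

0.612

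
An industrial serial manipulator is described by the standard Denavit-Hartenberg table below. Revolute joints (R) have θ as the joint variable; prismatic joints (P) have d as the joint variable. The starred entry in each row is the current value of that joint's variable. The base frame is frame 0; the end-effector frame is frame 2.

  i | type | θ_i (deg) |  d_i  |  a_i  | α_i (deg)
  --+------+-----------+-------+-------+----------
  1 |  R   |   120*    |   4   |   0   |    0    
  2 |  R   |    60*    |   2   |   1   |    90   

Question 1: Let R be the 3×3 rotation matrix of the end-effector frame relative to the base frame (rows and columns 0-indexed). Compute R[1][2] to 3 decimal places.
1.000

End-effector z-axis (col 2 of R) = (0.0000,1.0000,0.0000)
R[1][2] = 1.0000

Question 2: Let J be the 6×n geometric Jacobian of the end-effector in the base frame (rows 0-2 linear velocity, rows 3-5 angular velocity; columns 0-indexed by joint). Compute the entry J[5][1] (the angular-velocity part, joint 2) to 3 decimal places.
1.000

axis z_1 = (0.0000,0.0000,1.0000); lever o_n−o_1 = (-1.0000,0.0000,2.0000)
cross product → J_v[:, 1] = (-0.0000,-1.0000,0.0000)
J_ω[:, 1] = z_1
entry J[5][1] = 1.0000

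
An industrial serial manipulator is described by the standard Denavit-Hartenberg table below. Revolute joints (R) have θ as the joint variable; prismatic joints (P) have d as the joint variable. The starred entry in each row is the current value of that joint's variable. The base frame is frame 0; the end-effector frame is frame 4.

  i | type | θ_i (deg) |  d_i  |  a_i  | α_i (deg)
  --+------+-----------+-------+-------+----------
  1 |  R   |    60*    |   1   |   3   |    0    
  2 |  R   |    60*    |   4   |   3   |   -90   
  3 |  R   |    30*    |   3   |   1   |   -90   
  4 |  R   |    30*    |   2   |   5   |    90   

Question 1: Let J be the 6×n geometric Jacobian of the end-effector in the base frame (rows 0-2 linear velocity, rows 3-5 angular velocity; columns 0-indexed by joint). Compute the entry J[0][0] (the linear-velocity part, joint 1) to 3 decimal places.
-8.078

axis z_0 = ẑ; lever o_n−o_0 = (-2.2410,8.0777,0.6029)
cross product → J_v[:, 0] = (-8.0777,-2.2410,0.0000)
J_ω[:, 0] = z_0
entry J[0][0] = -8.0777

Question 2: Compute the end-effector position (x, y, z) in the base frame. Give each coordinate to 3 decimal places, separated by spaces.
-2.241 8.078 0.603

after link 1: o_1 = (1.5000, 2.5981, 1.0000)
after link 2: o_2 = (0.0000, 5.1962, 5.0000)
after link 3: o_3 = (-3.0311, 4.4462, 4.5000)
after link 4: o_4 = (-2.2410, 8.0777, 0.6029)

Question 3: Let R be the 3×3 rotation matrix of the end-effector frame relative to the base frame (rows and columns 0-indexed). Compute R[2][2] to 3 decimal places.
-0.250

End-effector z-axis (col 2 of R) = (-0.9665,-0.0580,-0.2500)
R[2][2] = -0.2500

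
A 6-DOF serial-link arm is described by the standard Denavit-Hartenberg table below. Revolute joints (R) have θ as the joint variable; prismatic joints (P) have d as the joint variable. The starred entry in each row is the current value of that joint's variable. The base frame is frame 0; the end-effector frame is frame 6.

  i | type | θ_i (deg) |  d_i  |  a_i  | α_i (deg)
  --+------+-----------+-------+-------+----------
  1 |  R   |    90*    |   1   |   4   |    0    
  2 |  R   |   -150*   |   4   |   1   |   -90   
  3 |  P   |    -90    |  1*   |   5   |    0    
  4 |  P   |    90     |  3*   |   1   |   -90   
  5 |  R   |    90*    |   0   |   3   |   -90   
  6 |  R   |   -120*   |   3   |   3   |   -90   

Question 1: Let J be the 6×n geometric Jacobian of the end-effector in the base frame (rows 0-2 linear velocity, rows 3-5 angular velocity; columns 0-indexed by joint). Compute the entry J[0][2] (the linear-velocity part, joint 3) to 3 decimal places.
prismatic axis z_2 = (0.8660,0.5000,0.0000)
J_v[:, 2] = z_2; J_ω[:, 2] = (0,0,0)
entry J[0][2] = 0.8660

0.866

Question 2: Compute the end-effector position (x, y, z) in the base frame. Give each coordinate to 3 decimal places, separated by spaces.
after link 1: o_1 = (0.0000, 4.0000, 1.0000)
after link 2: o_2 = (0.5000, 3.1340, 5.0000)
after link 3: o_3 = (1.3660, 3.6340, 10.0000)
after link 4: o_4 = (4.4641, 4.2679, 10.0000)
after link 5: o_5 = (1.8660, 2.7679, 10.0000)
after link 6: o_6 = (1.6651, 6.1160, 7.4019)

1.665 6.116 7.402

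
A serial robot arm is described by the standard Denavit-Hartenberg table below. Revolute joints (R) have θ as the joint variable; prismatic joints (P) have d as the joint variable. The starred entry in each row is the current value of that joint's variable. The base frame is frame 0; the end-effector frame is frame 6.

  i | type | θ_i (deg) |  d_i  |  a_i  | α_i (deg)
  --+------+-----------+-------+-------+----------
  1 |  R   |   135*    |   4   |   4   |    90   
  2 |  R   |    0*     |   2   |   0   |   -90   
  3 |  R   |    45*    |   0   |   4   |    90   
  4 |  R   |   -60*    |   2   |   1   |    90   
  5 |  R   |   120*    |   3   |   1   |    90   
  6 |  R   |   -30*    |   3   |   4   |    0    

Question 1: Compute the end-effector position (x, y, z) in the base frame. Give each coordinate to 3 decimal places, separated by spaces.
-5.231 11.609 2.317

after link 1: o_1 = (-2.8284, 2.8284, 4.0000)
after link 2: o_2 = (-1.4142, 4.2426, 4.0000)
after link 3: o_3 = (-5.4142, 4.2426, 4.0000)
after link 4: o_4 = (-5.9142, 6.2426, 3.1340)
after link 5: o_5 = (-3.0661, 7.1087, 2.0670)
after link 6: o_6 = (-5.2312, 11.6087, 2.3170)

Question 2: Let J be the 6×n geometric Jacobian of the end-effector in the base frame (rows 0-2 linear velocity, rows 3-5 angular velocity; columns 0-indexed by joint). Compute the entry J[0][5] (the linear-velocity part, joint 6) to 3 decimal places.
axis z_5 = (-0.4330,0.5000,-0.7500); lever o_n−o_5 = (-2.1651,4.5000,0.2500)
cross product → J_v[:, 5] = (3.5000,1.7321,-0.8660)
J_ω[:, 5] = z_5
entry J[0][5] = 3.5000

3.500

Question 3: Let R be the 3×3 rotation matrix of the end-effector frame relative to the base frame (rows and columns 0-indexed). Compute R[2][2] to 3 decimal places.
-0.750

End-effector z-axis (col 2 of R) = (-0.4330,0.5000,-0.7500)
R[2][2] = -0.7500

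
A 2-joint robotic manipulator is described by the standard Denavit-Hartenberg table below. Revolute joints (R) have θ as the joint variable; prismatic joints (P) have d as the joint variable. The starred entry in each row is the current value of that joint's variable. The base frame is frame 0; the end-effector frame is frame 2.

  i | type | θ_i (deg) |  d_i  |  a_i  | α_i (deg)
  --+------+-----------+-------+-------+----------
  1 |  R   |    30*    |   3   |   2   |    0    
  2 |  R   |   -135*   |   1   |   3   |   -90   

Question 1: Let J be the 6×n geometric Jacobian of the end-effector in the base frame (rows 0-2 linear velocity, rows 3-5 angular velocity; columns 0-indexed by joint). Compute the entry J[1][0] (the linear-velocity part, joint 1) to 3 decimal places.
axis z_0 = ẑ; lever o_n−o_0 = (0.9556,-1.8978,4.0000)
cross product → J_v[:, 0] = (1.8978,0.9556,-0.0000)
J_ω[:, 0] = z_0
entry J[1][0] = 0.9556

0.956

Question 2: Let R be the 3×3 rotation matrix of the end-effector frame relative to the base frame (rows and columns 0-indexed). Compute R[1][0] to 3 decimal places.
-0.966

End-effector x-axis (col 0 of R) = (-0.2588,-0.9659,0.0000)
R[1][0] = -0.9659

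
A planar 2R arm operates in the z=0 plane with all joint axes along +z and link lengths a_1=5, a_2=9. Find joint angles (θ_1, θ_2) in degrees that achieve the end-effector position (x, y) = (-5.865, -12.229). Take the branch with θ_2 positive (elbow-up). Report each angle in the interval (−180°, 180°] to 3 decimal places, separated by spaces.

-134.996 29.994

cos θ_2 = (183.9467−5²−9²)/(2·5·9) = 0.8661; θ_2 = 29.9944° (elbow-up)
β = atan2(-12.2290,-5.8650) = -115.6223°; ψ = atan2(4.4992,12.7947) = 19.3742°
θ_1 = β − ψ = -134.9965°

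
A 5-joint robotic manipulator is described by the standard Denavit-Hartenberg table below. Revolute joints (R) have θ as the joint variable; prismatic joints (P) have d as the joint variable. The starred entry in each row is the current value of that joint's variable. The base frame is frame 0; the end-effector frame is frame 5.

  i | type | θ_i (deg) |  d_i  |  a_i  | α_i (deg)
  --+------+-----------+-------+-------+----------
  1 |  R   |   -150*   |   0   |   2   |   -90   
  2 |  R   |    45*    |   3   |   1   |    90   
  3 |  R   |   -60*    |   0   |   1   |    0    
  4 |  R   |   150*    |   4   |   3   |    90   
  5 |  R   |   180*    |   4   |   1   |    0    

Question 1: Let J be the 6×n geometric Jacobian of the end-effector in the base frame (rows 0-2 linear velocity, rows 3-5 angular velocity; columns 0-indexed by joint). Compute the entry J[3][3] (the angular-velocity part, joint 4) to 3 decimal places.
-0.612

axis z_3 = (-0.6124,-0.3536,0.7071); lever o_n−o_3 = (-3.8990,-4.5605,0.0000)
cross product → J_v[:, 3] = (3.2247,-2.7570,1.4142)
J_ω[:, 3] = z_3
entry J[3][3] = -0.6124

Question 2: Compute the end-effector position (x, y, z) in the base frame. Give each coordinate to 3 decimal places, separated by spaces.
-5.483 -7.939 -1.061

after link 1: o_1 = (-1.7321, -1.0000, 0.0000)
after link 2: o_2 = (-0.8444, -3.9516, -0.7071)
after link 3: o_3 = (-1.5836, -3.3784, -1.0607)
after link 4: o_4 = (-2.5331, -7.3907, 1.7678)
after link 5: o_5 = (-5.4826, -7.9389, -1.0607)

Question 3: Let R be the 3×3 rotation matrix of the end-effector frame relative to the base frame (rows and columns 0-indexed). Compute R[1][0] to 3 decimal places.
End-effector x-axis (col 0 of R) = (-0.5000,0.8660,-0.0000)
R[1][0] = 0.8660

0.866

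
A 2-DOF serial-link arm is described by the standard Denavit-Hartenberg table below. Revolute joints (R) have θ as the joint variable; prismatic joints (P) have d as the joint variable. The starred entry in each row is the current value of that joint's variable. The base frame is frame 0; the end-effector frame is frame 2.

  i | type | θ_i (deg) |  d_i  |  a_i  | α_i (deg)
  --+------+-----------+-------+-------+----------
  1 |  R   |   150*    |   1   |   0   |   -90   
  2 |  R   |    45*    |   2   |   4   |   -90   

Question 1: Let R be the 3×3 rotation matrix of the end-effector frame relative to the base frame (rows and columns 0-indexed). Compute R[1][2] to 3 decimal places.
-0.354

End-effector z-axis (col 2 of R) = (0.6124,-0.3536,-0.7071)
R[1][2] = -0.3536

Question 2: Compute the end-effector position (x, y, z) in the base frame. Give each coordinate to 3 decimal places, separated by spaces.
after link 1: o_1 = (0.0000, 0.0000, 1.0000)
after link 2: o_2 = (-3.4495, -0.3178, -1.8284)

-3.449 -0.318 -1.828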